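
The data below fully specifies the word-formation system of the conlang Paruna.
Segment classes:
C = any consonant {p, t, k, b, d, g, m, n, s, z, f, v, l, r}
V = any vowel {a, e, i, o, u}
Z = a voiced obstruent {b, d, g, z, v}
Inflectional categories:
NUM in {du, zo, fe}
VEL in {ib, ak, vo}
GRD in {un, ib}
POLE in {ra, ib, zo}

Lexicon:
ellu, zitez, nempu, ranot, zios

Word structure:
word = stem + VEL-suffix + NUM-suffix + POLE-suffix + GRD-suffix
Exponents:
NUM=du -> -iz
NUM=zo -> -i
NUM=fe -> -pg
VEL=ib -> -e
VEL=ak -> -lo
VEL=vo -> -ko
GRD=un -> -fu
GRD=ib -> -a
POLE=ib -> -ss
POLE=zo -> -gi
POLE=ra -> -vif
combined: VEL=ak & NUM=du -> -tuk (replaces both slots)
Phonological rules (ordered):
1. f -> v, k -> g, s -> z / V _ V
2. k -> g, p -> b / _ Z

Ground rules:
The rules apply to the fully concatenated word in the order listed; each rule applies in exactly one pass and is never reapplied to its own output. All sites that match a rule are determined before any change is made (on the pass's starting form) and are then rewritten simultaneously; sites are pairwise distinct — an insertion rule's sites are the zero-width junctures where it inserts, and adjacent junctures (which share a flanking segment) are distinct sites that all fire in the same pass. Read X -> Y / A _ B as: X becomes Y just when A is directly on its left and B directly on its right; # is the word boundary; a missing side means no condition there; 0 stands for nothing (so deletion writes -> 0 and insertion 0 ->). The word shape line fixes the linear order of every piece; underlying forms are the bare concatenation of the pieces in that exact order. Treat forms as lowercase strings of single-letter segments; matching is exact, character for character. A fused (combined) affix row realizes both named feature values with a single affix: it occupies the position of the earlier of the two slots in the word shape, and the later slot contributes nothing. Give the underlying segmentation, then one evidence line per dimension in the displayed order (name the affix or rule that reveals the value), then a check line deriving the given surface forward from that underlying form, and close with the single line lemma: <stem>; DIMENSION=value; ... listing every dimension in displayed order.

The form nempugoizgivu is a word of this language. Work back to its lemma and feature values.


underlying: nempu-ko-iz-gi-fu
NUM=du - signalled by the affix -iz
VEL=vo - signalled by the affix -ko
GRD=un - signalled by the affix -fu
POLE=zo - signalled by the affix -gi
check: nempukoizgifu -> nempugoizgivu -> nempugoizgivu
lemma: nempu; NUM=du; VEL=vo; GRD=un; POLE=zo


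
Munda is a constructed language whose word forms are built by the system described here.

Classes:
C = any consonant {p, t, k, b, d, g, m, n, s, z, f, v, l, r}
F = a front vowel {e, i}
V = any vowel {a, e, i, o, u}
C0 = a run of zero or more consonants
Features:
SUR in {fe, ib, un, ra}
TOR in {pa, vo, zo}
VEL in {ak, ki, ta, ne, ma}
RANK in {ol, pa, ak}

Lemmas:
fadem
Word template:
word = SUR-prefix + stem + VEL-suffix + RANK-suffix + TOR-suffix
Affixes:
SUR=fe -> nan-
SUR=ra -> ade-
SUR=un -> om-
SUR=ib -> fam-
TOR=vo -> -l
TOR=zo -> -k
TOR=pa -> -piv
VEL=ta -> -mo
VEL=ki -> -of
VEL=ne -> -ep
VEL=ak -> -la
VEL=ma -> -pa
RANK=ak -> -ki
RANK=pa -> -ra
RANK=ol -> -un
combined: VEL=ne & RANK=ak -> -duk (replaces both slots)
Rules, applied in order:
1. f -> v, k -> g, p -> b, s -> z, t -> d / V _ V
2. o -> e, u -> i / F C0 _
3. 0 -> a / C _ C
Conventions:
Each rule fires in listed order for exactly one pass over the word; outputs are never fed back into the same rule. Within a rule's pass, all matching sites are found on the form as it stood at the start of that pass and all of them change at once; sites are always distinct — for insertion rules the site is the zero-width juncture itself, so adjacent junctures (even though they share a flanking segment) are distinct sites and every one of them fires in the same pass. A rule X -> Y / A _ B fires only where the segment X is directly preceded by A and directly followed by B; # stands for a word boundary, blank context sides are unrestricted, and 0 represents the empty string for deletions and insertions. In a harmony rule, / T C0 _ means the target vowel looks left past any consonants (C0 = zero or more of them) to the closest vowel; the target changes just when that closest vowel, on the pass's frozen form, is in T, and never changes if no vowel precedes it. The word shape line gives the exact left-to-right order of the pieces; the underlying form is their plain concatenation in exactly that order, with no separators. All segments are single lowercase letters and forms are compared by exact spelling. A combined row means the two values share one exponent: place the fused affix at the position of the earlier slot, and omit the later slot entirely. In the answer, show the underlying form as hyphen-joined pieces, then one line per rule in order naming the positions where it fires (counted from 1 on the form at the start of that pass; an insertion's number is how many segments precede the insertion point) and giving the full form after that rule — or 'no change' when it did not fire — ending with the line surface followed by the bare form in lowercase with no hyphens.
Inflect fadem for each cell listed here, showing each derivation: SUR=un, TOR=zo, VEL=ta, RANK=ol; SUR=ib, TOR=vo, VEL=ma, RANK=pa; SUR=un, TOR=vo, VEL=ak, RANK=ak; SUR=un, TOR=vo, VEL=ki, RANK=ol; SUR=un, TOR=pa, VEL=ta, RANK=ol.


cell SUR=un, TOR=zo, VEL=ta, RANK=ol:
underlying: om-fadem-mo-un-k
1. f -> v, k -> g, p -> b, s -> z, t -> d / V _ V: no change
2. o -> e, u -> i / F C0 _: fires at position(s) 9: omfademmeunk
3. 0 -> a / C _ C: inserts after position(s) 2, 7, 11: omafademameunak
surface: omafademameunak

cell SUR=ib, TOR=vo, VEL=ma, RANK=pa:
underlying: fam-fadem-pa-ra-l
1. f -> v, k -> g, p -> b, s -> z, t -> d / V _ V: no change
2. o -> e, u -> i / F C0 _: no change
3. 0 -> a / C _ C: inserts after position(s) 3, 8: famafademaparal
surface: famafademaparal

cell SUR=un, TOR=vo, VEL=ak, RANK=ak:
underlying: om-fadem-la-ki-l
1. f -> v, k -> g, p -> b, s -> z, t -> d / V _ V: fires at position(s) 10: omfademlagil
2. o -> e, u -> i / F C0 _: no change
3. 0 -> a / C _ C: inserts after position(s) 2, 7: omafademalagil
surface: omafademalagil

cell SUR=un, TOR=vo, VEL=ki, RANK=ol:
underlying: om-fadem-of-un-l
1. f -> v, k -> g, p -> b, s -> z, t -> d / V _ V: fires at position(s) 9: omfademovunl
2. o -> e, u -> i / F C0 _: fires at position(s) 8: omfademevunl
3. 0 -> a / C _ C: inserts after position(s) 2, 11: omafademevunal
surface: omafademevunal

cell SUR=un, TOR=pa, VEL=ta, RANK=ol:
underlying: om-fadem-mo-un-piv
1. f -> v, k -> g, p -> b, s -> z, t -> d / V _ V: no change
2. o -> e, u -> i / F C0 _: fires at position(s) 9: omfademmeunpiv
3. 0 -> a / C _ C: inserts after position(s) 2, 7, 11: omafademameunapiv
surface: omafademameunapiv


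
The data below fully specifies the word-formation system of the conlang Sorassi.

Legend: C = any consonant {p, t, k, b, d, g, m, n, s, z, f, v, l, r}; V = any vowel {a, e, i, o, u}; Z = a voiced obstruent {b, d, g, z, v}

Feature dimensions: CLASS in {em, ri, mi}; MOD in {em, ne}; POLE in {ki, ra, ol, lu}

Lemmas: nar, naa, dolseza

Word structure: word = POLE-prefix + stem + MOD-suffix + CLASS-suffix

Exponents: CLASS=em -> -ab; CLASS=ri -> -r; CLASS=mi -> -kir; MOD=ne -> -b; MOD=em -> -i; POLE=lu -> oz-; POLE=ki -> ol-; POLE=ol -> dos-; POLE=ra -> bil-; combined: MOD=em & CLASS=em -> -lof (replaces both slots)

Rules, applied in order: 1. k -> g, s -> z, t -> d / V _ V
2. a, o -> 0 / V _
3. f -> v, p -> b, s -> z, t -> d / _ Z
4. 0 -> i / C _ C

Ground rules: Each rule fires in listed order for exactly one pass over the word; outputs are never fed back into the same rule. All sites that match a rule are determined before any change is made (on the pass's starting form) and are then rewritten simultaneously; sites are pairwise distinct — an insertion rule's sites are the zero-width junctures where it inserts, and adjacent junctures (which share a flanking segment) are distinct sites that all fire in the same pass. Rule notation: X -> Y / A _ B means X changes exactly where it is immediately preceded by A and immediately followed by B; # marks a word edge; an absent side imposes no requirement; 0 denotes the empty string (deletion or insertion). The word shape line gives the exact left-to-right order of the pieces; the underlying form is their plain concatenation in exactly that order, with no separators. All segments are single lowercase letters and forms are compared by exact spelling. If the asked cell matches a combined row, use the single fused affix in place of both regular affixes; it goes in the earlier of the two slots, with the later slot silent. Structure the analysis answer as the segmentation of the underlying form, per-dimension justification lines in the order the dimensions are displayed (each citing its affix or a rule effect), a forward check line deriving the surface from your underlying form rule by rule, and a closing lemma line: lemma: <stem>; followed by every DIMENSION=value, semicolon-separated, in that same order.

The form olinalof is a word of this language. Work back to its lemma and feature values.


underlying: ol-naa-lof
CLASS=em - signalled by the combined affix row
MOD=em - signalled by the combined affix row
POLE=ki - signalled by the affix ol-
check: olnaalof -> olnaalof -> olnalof -> olnalof -> olinalof
lemma: naa; CLASS=em; MOD=em; POLE=ki


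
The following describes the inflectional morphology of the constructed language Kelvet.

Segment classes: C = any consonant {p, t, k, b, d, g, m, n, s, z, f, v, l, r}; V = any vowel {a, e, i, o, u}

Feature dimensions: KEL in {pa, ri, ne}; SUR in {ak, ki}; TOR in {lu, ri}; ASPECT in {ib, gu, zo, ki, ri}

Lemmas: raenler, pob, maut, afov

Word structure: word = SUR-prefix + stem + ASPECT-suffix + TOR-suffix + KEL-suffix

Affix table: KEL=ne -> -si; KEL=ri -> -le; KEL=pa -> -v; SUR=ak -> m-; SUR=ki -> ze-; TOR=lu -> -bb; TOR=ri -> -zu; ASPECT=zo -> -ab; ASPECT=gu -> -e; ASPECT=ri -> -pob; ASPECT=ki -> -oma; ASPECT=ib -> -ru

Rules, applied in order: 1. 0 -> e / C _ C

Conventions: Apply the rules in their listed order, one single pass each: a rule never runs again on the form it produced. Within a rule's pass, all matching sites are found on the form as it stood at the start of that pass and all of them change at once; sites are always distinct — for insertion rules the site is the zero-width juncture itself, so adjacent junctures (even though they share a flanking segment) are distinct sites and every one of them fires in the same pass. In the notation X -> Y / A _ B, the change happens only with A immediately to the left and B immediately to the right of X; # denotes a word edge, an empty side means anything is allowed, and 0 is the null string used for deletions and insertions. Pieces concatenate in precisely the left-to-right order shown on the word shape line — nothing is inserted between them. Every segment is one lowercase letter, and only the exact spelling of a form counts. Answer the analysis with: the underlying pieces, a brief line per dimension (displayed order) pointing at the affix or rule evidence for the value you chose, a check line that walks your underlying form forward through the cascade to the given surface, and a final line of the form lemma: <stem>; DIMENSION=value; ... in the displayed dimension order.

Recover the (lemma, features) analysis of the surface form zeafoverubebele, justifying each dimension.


underlying: ze-afov-ru-bb-le
KEL=ri - signalled by the affix -le
SUR=ki - signalled by the affix ze-
TOR=lu - signalled by the affix -bb
ASPECT=ib - signalled by the affix -ru
check: zeafovrubble -> zeafoverubebele
lemma: afov; KEL=ri; SUR=ki; TOR=lu; ASPECT=ib


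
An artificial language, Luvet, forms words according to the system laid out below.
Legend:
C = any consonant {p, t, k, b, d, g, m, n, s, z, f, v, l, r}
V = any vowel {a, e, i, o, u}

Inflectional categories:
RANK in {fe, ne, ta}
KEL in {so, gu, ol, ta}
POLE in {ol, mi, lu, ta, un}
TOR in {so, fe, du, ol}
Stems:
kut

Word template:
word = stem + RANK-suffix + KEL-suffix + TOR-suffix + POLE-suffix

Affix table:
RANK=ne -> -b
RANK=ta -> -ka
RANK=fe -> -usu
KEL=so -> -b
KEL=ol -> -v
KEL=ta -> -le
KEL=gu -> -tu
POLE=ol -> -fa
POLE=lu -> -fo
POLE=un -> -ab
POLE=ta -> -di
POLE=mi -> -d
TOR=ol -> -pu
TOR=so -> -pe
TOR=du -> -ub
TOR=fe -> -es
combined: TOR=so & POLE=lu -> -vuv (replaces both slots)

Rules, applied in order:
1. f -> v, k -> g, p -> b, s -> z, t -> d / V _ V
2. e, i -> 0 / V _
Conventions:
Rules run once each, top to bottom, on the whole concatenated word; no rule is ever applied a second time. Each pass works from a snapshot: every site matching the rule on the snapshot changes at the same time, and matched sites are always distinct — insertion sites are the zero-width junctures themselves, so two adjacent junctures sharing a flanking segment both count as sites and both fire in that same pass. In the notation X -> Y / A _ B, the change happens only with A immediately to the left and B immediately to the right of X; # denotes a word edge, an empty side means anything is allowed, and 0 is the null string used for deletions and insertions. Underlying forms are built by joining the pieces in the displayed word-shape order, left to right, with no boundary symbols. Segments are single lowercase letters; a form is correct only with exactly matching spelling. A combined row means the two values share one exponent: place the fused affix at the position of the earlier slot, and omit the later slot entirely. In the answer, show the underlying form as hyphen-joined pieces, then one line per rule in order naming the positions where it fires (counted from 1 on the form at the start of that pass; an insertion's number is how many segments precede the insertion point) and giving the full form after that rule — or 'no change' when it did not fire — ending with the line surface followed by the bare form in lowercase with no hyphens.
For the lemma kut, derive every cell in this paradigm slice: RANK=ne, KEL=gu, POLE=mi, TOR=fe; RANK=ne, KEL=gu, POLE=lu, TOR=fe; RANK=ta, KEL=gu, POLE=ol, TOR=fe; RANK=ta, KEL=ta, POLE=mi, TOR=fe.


cell RANK=ne, KEL=gu, POLE=mi, TOR=fe:
underlying: kut-b-tu-es-d
1. f -> v, k -> g, p -> b, s -> z, t -> d / V _ V: no change
2. e, i -> 0 / V _: fires at position(s) 7: kutbtusd
surface: kutbtusd

cell RANK=ne, KEL=gu, POLE=lu, TOR=fe:
underlying: kut-b-tu-es-fo
1. f -> v, k -> g, p -> b, s -> z, t -> d / V _ V: no change
2. e, i -> 0 / V _: fires at position(s) 7: kutbtusfo
surface: kutbtusfo

cell RANK=ta, KEL=gu, POLE=ol, TOR=fe:
underlying: kut-ka-tu-es-fa
1. f -> v, k -> g, p -> b, s -> z, t -> d / V _ V: fires at position(s) 6: kutkaduesfa
2. e, i -> 0 / V _: fires at position(s) 8: kutkadusfa
surface: kutkadusfa

cell RANK=ta, KEL=ta, POLE=mi, TOR=fe:
underlying: kut-ka-le-es-d
1. f -> v, k -> g, p -> b, s -> z, t -> d / V _ V: no change
2. e, i -> 0 / V _: fires at position(s) 8: kutkalesd
surface: kutkalesd


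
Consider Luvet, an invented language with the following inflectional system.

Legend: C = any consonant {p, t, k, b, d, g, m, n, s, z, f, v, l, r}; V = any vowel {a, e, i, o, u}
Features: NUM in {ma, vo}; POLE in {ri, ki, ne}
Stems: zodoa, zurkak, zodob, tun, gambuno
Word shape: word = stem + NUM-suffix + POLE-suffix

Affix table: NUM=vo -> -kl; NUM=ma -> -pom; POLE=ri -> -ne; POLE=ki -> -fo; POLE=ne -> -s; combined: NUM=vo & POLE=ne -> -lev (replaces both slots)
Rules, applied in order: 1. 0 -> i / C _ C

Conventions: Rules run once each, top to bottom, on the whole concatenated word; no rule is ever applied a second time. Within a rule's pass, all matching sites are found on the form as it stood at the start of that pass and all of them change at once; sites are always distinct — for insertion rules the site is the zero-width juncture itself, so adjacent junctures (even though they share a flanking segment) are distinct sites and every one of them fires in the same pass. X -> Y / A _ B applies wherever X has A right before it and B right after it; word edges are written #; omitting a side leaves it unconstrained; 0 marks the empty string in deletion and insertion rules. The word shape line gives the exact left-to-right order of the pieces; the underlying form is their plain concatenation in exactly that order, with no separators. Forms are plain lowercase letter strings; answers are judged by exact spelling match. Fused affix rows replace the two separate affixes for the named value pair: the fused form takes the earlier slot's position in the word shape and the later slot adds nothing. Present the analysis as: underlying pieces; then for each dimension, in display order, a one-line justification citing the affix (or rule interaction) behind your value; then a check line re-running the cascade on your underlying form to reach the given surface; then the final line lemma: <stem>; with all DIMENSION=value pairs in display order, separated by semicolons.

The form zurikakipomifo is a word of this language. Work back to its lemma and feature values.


underlying: zurkak-pom-fo
NUM=ma - signalled by the affix -pom
POLE=ki - signalled by the affix -fo
check: zurkakpomfo -> zurikakipomifo
lemma: zurkak; NUM=ma; POLE=ki


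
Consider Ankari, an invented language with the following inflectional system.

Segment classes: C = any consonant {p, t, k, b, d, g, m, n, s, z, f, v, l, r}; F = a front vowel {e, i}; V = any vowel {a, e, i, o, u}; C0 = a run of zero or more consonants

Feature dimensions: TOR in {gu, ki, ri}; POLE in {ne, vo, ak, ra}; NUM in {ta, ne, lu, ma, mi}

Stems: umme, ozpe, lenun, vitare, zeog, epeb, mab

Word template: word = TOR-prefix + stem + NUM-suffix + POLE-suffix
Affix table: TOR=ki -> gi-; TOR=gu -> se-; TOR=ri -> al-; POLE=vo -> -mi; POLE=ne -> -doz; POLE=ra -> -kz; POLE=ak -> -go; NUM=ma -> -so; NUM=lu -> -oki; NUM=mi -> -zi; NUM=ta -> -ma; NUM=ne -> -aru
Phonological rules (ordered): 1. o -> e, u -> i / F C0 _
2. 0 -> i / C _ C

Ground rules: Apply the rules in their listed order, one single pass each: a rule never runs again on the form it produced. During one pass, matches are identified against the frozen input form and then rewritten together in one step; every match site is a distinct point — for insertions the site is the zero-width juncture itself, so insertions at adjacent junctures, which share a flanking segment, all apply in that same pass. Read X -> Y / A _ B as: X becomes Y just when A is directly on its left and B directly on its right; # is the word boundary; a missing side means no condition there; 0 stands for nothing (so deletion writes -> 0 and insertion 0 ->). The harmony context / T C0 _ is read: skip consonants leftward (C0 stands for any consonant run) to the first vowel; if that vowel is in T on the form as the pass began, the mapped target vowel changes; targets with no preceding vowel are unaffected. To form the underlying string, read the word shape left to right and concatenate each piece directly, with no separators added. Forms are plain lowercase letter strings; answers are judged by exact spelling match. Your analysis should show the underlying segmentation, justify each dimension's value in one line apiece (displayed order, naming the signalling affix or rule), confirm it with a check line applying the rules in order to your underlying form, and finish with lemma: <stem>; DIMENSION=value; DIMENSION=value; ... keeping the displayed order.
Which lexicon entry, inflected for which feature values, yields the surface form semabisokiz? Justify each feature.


underlying: se-mab-so-kz
TOR=gu - signalled by the affix se-
POLE=ra - signalled by the affix -kz
NUM=ma - signalled by the affix -so
check: semabsokz -> semabsokz -> semabisokiz
lemma: mab; TOR=gu; POLE=ra; NUM=ma


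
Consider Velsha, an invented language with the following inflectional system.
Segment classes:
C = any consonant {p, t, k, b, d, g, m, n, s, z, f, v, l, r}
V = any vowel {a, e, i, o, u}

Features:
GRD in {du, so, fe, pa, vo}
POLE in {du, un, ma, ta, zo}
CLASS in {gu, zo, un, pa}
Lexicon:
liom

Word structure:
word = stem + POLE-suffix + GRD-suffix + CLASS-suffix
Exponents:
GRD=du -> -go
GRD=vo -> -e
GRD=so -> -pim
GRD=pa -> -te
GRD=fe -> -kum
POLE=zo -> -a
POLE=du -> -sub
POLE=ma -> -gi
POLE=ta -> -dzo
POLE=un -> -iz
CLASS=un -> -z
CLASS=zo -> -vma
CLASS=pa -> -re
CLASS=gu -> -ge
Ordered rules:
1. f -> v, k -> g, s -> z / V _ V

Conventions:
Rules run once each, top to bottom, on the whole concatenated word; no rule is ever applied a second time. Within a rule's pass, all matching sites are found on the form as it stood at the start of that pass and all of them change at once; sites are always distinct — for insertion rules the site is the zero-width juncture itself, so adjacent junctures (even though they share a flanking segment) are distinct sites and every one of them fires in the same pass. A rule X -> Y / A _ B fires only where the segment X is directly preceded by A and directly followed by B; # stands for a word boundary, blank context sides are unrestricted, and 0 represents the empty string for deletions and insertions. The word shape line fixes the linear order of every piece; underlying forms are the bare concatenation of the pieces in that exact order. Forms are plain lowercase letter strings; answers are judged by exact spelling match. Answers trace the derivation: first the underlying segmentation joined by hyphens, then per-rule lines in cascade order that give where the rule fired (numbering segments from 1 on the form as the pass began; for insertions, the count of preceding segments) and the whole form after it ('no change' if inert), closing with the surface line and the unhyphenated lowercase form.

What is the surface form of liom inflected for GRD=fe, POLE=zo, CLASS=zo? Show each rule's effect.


underlying: liom-a-kum-vma
1. f -> v, k -> g, s -> z / V _ V: fires at position(s) 6: liomagumvma
surface: liomagumvma


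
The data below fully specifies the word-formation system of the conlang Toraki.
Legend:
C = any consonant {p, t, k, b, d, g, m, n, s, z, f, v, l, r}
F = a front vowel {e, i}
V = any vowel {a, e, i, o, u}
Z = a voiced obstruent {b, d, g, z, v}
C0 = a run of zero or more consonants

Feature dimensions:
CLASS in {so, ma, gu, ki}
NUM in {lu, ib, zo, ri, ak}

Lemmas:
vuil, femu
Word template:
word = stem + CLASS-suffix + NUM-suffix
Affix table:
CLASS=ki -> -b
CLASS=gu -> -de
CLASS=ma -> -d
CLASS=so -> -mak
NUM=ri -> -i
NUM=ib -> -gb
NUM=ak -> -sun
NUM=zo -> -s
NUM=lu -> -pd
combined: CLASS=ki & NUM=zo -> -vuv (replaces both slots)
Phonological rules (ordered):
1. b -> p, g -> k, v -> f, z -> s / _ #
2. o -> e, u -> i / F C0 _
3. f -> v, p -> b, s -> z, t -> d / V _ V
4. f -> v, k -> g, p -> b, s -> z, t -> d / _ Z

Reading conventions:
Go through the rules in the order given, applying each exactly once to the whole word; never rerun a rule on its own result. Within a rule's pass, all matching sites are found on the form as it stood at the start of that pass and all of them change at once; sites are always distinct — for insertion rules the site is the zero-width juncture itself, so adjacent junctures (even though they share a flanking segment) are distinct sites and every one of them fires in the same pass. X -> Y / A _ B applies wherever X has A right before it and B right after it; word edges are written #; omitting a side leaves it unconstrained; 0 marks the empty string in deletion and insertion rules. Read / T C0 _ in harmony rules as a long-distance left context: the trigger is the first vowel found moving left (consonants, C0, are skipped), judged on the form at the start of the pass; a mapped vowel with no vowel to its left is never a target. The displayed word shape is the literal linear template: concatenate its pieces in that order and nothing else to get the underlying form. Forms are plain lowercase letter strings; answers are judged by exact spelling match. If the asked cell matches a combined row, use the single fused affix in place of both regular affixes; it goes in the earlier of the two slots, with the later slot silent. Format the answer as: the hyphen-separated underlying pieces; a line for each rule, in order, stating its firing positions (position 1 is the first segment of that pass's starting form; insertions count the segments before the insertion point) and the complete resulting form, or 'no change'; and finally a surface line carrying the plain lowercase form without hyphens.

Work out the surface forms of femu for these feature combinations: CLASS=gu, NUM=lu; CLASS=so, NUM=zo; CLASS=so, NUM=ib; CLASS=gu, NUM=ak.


cell CLASS=gu, NUM=lu:
underlying: femu-de-pd
1. b -> p, g -> k, v -> f, z -> s / _ #: no change
2. o -> e, u -> i / F C0 _: fires at position(s) 4: femidepd
3. f -> v, p -> b, s -> z, t -> d / V _ V: no change
4. f -> v, k -> g, p -> b, s -> z, t -> d / _ Z: fires at position(s) 7: femidebd
surface: femidebd

cell CLASS=so, NUM=zo:
underlying: femu-mak-s
1. b -> p, g -> k, v -> f, z -> s / _ #: no change
2. o -> e, u -> i / F C0 _: fires at position(s) 4: femimaks
3. f -> v, p -> b, s -> z, t -> d / V _ V: no change
4. f -> v, k -> g, p -> b, s -> z, t -> d / _ Z: no change
surface: femimaks

cell CLASS=so, NUM=ib:
underlying: femu-mak-gb
1. b -> p, g -> k, v -> f, z -> s / _ #: fires at position(s) 9: femumakgp
2. o -> e, u -> i / F C0 _: fires at position(s) 4: femimakgp
3. f -> v, p -> b, s -> z, t -> d / V _ V: no change
4. f -> v, k -> g, p -> b, s -> z, t -> d / _ Z: fires at position(s) 7: femimaggp
surface: femimaggp

cell CLASS=gu, NUM=ak:
underlying: femu-de-sun
1. b -> p, g -> k, v -> f, z -> s / _ #: no change
2. o -> e, u -> i / F C0 _: fires at position(s) 4, 8: femidesin
3. f -> v, p -> b, s -> z, t -> d / V _ V: fires at position(s) 7: femidezin
4. f -> v, k -> g, p -> b, s -> z, t -> d / _ Z: no change
surface: femidezin


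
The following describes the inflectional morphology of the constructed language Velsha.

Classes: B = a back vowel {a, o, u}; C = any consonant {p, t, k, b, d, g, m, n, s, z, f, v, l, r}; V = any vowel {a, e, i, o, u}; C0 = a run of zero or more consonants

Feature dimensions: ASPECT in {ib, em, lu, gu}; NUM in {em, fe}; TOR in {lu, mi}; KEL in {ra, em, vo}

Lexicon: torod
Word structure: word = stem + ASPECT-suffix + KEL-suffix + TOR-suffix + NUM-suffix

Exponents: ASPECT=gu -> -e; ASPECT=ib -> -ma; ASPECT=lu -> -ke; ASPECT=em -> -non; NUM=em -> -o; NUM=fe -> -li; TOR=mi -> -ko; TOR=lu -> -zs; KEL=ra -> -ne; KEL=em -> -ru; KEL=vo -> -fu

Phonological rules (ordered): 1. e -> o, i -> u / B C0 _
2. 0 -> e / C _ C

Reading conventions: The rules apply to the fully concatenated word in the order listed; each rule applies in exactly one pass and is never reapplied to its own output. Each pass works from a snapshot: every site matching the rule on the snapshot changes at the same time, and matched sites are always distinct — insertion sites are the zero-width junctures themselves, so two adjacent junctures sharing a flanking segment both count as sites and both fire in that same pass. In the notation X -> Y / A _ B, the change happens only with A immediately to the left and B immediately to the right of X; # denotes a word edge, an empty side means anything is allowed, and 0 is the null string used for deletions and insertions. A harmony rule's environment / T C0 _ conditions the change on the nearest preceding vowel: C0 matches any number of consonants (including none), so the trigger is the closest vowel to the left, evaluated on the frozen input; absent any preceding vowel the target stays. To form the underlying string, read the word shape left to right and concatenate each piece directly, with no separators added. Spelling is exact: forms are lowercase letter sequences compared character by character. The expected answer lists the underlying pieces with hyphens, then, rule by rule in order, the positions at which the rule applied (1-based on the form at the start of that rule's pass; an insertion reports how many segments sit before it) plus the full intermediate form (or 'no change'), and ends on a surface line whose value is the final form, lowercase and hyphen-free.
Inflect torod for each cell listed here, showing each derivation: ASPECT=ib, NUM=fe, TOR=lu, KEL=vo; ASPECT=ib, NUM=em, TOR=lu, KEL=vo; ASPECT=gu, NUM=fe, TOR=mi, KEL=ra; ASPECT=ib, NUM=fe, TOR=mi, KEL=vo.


cell ASPECT=ib, NUM=fe, TOR=lu, KEL=vo:
underlying: torod-ma-fu-zs-li
1. e -> o, i -> u / B C0 _: fires at position(s) 13: torodmafuzslu
2. 0 -> e / C _ C: inserts after position(s) 5, 10, 11: torodemafuzeselu
surface: torodemafuzeselu

cell ASPECT=ib, NUM=em, TOR=lu, KEL=vo:
underlying: torod-ma-fu-zs-o
1. e -> o, i -> u / B C0 _: no change
2. 0 -> e / C _ C: inserts after position(s) 5, 10: torodemafuzeso
surface: torodemafuzeso

cell ASPECT=gu, NUM=fe, TOR=mi, KEL=ra:
underlying: torod-e-ne-ko-li
1. e -> o, i -> u / B C0 _: fires at position(s) 6, 12: torodonekolu
2. 0 -> e / C _ C: no change
surface: torodonekolu

cell ASPECT=ib, NUM=fe, TOR=mi, KEL=vo:
underlying: torod-ma-fu-ko-li
1. e -> o, i -> u / B C0 _: fires at position(s) 13: torodmafukolu
2. 0 -> e / C _ C: inserts after position(s) 5: torodemafukolu
surface: torodemafukolu


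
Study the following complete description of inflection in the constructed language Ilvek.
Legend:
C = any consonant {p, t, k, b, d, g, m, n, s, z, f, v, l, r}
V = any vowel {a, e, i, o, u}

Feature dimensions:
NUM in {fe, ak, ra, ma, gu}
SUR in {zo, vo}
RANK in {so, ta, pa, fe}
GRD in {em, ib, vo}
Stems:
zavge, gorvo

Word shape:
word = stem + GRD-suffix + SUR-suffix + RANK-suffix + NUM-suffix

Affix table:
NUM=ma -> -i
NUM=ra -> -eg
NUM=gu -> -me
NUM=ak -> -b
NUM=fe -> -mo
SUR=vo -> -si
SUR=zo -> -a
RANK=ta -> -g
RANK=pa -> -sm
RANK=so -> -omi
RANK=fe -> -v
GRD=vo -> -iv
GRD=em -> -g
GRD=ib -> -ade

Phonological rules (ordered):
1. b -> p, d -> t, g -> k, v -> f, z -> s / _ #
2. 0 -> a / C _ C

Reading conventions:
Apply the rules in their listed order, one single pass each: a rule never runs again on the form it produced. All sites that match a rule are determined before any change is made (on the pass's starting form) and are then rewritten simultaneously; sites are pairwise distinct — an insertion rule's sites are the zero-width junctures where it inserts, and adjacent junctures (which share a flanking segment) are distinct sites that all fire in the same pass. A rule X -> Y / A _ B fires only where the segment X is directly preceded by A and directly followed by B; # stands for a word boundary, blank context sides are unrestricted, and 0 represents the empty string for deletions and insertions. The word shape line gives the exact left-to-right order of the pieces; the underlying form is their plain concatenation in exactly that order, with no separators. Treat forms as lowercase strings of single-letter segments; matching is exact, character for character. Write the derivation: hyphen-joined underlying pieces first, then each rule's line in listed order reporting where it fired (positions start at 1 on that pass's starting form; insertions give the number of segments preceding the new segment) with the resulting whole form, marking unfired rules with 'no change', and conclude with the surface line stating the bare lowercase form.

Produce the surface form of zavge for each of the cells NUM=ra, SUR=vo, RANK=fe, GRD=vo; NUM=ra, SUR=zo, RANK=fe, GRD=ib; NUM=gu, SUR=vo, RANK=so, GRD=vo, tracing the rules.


cell NUM=ra, SUR=vo, RANK=fe, GRD=vo:
underlying: zavge-iv-si-v-eg
1. b -> p, d -> t, g -> k, v -> f, z -> s / _ #: fires at position(s) 12: zavgeivsivek
2. 0 -> a / C _ C: inserts after position(s) 3, 7: zavageivasivek
surface: zavageivasivek

cell NUM=ra, SUR=zo, RANK=fe, GRD=ib:
underlying: zavge-ade-a-v-eg
1. b -> p, d -> t, g -> k, v -> f, z -> s / _ #: fires at position(s) 12: zavgeadeavek
2. 0 -> a / C _ C: inserts after position(s) 3: zavageadeavek
surface: zavageadeavek

cell NUM=gu, SUR=vo, RANK=so, GRD=vo:
underlying: zavge-iv-si-omi-me
1. b -> p, d -> t, g -> k, v -> f, z -> s / _ #: no change
2. 0 -> a / C _ C: inserts after position(s) 3, 7: zavageivasiomime
surface: zavageivasiomime


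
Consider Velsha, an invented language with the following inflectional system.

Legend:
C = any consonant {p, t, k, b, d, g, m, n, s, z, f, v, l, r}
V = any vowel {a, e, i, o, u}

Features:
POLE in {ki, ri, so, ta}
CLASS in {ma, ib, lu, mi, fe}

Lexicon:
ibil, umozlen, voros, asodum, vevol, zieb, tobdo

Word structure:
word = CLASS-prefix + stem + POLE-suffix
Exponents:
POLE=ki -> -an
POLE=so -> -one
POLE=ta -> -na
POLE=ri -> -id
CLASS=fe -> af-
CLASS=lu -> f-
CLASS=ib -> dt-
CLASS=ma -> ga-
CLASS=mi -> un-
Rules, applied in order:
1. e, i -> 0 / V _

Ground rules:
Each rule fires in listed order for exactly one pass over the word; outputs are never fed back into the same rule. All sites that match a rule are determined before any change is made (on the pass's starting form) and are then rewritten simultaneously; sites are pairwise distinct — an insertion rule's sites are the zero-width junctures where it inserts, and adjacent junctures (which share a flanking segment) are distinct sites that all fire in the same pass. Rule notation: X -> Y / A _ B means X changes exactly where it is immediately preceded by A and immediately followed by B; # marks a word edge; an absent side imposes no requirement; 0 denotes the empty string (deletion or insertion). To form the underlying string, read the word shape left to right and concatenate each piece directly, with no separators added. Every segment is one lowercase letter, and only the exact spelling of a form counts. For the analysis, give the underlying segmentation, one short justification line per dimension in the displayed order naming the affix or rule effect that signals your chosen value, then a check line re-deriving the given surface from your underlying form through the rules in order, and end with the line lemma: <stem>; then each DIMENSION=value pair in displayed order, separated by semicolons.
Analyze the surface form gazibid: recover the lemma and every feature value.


underlying: ga-zieb-id
POLE=ri - signalled by the affix -id
CLASS=ma - signalled by the affix ga-
check: gaziebid -> gazibid
lemma: zieb; POLE=ri; CLASS=ma


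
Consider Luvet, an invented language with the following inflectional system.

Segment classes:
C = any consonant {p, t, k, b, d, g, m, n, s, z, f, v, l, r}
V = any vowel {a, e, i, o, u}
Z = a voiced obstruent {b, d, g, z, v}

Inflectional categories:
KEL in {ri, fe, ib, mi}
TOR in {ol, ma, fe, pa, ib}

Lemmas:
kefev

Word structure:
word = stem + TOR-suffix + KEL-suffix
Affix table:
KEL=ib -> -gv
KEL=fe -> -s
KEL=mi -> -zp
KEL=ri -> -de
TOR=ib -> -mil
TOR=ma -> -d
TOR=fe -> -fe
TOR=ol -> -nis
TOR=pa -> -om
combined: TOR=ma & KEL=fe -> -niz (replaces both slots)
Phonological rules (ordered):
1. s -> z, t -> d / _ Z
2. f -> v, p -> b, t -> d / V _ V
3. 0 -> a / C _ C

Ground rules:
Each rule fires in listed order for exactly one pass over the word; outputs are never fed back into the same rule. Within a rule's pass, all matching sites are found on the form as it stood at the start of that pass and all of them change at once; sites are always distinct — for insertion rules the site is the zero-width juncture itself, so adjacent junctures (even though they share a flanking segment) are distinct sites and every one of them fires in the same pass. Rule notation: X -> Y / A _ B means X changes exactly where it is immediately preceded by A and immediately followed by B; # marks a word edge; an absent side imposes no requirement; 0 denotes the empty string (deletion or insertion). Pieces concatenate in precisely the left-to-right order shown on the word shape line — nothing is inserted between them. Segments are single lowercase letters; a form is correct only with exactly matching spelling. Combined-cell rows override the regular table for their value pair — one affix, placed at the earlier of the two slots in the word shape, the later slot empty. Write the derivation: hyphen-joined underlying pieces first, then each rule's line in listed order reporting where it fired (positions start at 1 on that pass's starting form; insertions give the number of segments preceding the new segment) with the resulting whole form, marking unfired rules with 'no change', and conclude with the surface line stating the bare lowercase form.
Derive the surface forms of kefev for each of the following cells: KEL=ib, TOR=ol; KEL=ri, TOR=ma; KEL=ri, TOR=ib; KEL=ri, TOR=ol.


cell KEL=ib, TOR=ol:
underlying: kefev-nis-gv
1. s -> z, t -> d / _ Z: fires at position(s) 8: kefevnizgv
2. f -> v, p -> b, t -> d / V _ V: fires at position(s) 3: kevevnizgv
3. 0 -> a / C _ C: inserts after position(s) 5, 8, 9: kevevanizagav
surface: kevevanizagav

cell KEL=ri, TOR=ma:
underlying: kefev-d-de
1. s -> z, t -> d / _ Z: no change
2. f -> v, p -> b, t -> d / V _ V: fires at position(s) 3: kevevdde
3. 0 -> a / C _ C: inserts after position(s) 5, 6: kevevadade
surface: kevevadade

cell KEL=ri, TOR=ib:
underlying: kefev-mil-de
1. s -> z, t -> d / _ Z: no change
2. f -> v, p -> b, t -> d / V _ V: fires at position(s) 3: kevevmilde
3. 0 -> a / C _ C: inserts after position(s) 5, 8: kevevamilade
surface: kevevamilade

cell KEL=ri, TOR=ol:
underlying: kefev-nis-de
1. s -> z, t -> d / _ Z: fires at position(s) 8: kefevnizde
2. f -> v, p -> b, t -> d / V _ V: fires at position(s) 3: kevevnizde
3. 0 -> a / C _ C: inserts after position(s) 5, 8: kevevanizade
surface: kevevanizade


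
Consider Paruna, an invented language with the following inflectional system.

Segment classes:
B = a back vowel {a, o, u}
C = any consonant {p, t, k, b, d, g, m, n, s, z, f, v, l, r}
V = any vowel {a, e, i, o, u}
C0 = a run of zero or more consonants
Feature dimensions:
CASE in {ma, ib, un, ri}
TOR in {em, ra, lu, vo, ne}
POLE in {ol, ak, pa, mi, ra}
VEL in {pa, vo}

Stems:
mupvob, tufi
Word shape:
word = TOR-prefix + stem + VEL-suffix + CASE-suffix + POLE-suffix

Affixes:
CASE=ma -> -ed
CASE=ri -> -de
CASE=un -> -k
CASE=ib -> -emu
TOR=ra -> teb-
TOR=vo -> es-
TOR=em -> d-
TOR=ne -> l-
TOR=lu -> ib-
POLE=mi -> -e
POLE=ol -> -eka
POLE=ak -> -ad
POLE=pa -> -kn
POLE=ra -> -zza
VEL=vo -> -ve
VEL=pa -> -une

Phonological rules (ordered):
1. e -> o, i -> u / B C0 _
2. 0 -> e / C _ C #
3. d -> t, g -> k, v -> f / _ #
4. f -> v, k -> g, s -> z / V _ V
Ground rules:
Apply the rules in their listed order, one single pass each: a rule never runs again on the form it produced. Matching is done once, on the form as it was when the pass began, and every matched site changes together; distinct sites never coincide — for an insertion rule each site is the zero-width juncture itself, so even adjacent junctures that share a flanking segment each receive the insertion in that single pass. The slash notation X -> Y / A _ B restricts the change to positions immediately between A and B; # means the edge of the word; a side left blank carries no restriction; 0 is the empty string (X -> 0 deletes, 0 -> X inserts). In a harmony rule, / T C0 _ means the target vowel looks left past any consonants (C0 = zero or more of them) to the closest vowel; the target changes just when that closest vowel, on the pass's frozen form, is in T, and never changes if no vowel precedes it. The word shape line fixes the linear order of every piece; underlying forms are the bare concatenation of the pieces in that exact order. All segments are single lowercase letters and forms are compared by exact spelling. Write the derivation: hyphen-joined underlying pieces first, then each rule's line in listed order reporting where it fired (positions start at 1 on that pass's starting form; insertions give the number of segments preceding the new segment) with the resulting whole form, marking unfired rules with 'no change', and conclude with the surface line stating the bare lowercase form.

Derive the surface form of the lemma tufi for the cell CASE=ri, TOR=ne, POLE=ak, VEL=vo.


underlying: l-tufi-ve-de-ad
1. e -> o, i -> u / B C0 _: fires at position(s) 5: ltufuvedead
2. 0 -> e / C _ C #: no change
3. d -> t, g -> k, v -> f / _ #: fires at position(s) 11: ltufuvedeat
4. f -> v, k -> g, s -> z / V _ V: fires at position(s) 4: ltuvuvedeat
surface: ltuvuvedeat


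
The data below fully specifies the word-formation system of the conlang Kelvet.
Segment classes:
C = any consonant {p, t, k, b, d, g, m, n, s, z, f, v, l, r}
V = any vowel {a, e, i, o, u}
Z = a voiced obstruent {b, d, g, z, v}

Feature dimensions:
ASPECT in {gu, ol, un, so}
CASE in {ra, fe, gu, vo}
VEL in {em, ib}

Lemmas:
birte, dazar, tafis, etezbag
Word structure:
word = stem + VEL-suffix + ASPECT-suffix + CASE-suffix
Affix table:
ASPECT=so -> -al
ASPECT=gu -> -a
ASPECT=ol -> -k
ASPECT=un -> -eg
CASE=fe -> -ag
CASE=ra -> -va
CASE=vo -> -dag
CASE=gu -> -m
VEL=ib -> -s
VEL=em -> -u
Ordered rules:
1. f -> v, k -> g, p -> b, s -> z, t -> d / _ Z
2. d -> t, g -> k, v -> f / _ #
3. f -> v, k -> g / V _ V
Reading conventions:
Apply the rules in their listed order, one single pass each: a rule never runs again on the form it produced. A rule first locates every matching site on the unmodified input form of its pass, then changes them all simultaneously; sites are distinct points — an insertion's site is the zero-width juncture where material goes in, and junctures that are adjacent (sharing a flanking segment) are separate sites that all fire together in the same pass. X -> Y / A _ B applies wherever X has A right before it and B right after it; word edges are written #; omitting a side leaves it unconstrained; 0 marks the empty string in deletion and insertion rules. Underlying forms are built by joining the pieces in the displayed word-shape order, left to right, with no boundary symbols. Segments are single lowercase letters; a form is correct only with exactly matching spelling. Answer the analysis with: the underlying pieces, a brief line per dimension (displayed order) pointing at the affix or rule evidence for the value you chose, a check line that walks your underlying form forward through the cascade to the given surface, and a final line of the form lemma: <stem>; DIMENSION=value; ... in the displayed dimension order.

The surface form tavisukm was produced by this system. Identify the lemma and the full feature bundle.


underlying: tafis-u-k-m
ASPECT=ol - signalled by the affix -k
CASE=gu - signalled by the affix -m
VEL=em - signalled by the affix -u
check: tafisukm -> tafisukm -> tafisukm -> tavisukm
lemma: tafis; ASPECT=ol; CASE=gu; VEL=em
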